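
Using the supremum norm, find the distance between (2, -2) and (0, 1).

max(|x_i - y_i|) = max(|2 - 0|, |-2 - 1|) = max(2, 3) = 3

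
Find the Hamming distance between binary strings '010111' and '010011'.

Differing positions: 4. Hamming distance = 1.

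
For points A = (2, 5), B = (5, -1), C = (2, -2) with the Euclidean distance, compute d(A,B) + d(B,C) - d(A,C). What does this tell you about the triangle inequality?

d(A,B) = √(3² + 6²) = √45 ≈ 6.7082, d(B,C) = √(3² + 1²) = √10 ≈ 3.1623, d(A,C) = √(0² + 7²) = √49 = 7.
d(A,B) + d(B,C) - d(A,C) = 6.7082 + 3.1623 - 7 = 9.8705 - 7 = 2.8705 (to 4 decimal places). This is ≥ 0, so the triangle inequality holds for these points.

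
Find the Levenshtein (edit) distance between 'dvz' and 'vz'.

Let D[i][j] be the edit distance between the first i characters of 'dvz' and the first j characters of 'vz', with D[i][0] = i, D[0][j] = j, and D[i][j] = D[i-1][j-1] if the characters match, else 1 + min(D[i-1][j], D[i][j-1], D[i-1][j-1]). Filling the table (rows: prefixes of 'dvz', columns: prefixes of 'vz'):
     ε  v  z
  ε  0  1  2
  d  1  1  2
  v  2  1  2
  z  3  2  1
The bottom-right entry gives D[3][2] = 1, so no sequence of fewer than 1 edit works. Backtracking through the table gives one optimal edit sequence (1 edit):
  dvz → vz (del d @1)
Edit distance = 1.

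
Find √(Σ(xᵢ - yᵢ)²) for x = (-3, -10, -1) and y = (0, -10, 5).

√(Σ(x_i - y_i)²) = √((-3 - 0)² + (-10 - (-10))² + (-1 - 5)²)
= √((-3)² + 0² + (-6)²) = √(9 + 0 + 36) = √45 ≈ 6.7082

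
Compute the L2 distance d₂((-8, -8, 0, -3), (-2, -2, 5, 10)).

√(Σ(x_i - y_i)²) = √((-8 - (-2))² + (-8 - (-2))² + (0 - 5)² + (-3 - 10)²)
= √((-6)² + (-6)² + (-5)² + (-13)²) = √(36 + 36 + 25 + 169) = √266 ≈ 16.3095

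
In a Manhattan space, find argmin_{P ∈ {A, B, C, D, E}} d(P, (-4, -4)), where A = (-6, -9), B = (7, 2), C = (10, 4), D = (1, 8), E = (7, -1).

Distances: d(A) = 7, d(B) = 17, d(C) = 22, d(D) = 17, d(E) = 14. Nearest: A = (-6, -9) with distance 7.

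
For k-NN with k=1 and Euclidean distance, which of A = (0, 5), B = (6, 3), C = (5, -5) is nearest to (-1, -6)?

Distances: d(A) ≈ 11.0454, d(B) ≈ 11.4018, d(C) ≈ 6.0828. Nearest: C = (5, -5) with distance 6.0828.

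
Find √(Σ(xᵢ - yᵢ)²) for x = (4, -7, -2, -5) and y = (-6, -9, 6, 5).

√(Σ(x_i - y_i)²) = √((4 - (-6))² + (-7 - (-9))² + (-2 - 6)² + (-5 - 5)²)
= √(10² + 2² + (-8)² + (-10)²) = √(100 + 4 + 64 + 100) = √268 ≈ 16.3707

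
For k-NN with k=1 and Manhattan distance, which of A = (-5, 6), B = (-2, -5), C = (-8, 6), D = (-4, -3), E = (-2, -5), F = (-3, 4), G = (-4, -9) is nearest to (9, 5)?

Distances: d(A) = 15, d(B) = 21, d(C) = 18, d(D) = 21, d(E) = 21, d(F) = 13, d(G) = 27. Nearest: F = (-3, 4) with distance 13.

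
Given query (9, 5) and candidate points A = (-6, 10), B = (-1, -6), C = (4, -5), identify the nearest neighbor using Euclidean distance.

Distances: d(A) ≈ 15.8114, d(B) ≈ 14.8661, d(C) ≈ 11.1803. Nearest: C = (4, -5) with distance 11.1803.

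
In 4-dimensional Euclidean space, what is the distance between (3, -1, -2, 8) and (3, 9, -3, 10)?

√(Σ(x_i - y_i)²) = √((3 - 3)² + (-1 - 9)² + (-2 - (-3))² + (8 - 10)²)
= √(0² + (-10)² + 1² + (-2)²) = √(0 + 100 + 1 + 4) = √105 ≈ 10.247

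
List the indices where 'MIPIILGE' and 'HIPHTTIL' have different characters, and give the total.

Differing positions: 1, 4, 5, 6, 7, 8. Hamming distance = 6.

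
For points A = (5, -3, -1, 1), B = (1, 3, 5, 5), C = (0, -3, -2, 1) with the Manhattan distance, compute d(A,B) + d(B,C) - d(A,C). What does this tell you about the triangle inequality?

d(A,B) = 4 + 6 + 6 + 4 = 20, d(B,C) = 1 + 6 + 7 + 4 = 18, d(A,C) = 5 + 0 + 1 + 0 = 6.
d(A,B) + d(B,C) - d(A,C) = 20 + 18 - 6 = 38 - 6 = 32. This is ≥ 0, so the triangle inequality holds for these points.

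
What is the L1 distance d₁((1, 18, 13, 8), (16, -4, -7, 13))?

Σ|x_i - y_i| = |1 - 16| + |18 - (-4)| + |13 - (-7)| + |8 - 13| = 15 + 22 + 20 + 5 = 62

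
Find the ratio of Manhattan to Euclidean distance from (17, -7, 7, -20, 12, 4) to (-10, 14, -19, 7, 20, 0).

L1 = |17 - (-10)| + |-7 - 14| + |7 - (-19)| + |-20 - 7| + |12 - 20| + |4 - 0| = 27 + 21 + 26 + 27 + 8 + 4 = 113
L2 = √(27² + 21² + 26² + 27² + 8² + 4²) = √2655 ≈ 51.5267
L1 ≥ L2 always (equality iff movement is along one axis); L1 > L2 here.
Ratio L1/L2 = 113/√2655 ≈ 2.193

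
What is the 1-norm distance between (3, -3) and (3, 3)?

Σ|x_i - y_i| = |3 - 3| + |-3 - 3| = 0 + 6 = 6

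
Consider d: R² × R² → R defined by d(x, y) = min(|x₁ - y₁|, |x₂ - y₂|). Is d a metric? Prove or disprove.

No. d fails identity of indiscernibles: take x = (-4, 0) and y = (-4, 1). Then d(x,y) = min(|-4 - (-4)|, |0 - 1|) = min(0, 1) = 0, yet x ≠ y.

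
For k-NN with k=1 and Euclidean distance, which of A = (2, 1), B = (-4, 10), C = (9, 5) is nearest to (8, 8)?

Distances: d(A) ≈ 9.2195, d(B) ≈ 12.1655, d(C) ≈ 3.1623. Nearest: C = (9, 5) with distance 3.1623.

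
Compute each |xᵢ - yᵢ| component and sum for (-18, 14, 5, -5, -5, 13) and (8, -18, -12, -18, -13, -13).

Σ|x_i - y_i| = |-18 - 8| + |14 - (-18)| + |5 - (-12)| + |-5 - (-18)| + |-5 - (-13)| + |13 - (-13)| = 26 + 32 + 17 + 13 + 8 + 26 = 122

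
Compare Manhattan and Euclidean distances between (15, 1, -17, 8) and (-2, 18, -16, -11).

L1 = |15 - (-2)| + |1 - 18| + |-17 - (-16)| + |8 - (-11)| = 17 + 17 + 1 + 19 = 54
L2 = √(17² + 17² + 1² + 19²) = √940 ≈ 30.6594
L1 ≥ L2 always (equality iff movement is along one axis); L1 > L2 here.
Ratio L1/L2 = 54/√940 ≈ 1.7613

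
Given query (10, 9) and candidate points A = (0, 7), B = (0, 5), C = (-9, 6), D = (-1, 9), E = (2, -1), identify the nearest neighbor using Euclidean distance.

Distances: d(A) ≈ 10.198, d(B) ≈ 10.7703, d(C) ≈ 19.2354, d(D) = 11, d(E) ≈ 12.8062. Nearest: A = (0, 7) with distance 10.198.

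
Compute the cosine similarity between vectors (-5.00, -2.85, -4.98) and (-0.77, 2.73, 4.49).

With u = (-5.00, -2.85, -4.98), v = (-0.77, 2.73, 4.49):
u·v = (-5)·(-0.77) + (-2.85)·2.73 + (-4.98)·4.49 = 3.85 + (-7.7805) + (-22.3602) = -26.2907.
|u| = √((-5)² + (-2.85)² + (-4.98)²) = √(25 + 8.1225 + 24.8004) = √57.9229, |v| = √((-0.77)² + 2.73² + 4.49²) = √(0.5929 + 7.4529 + 20.1601) = √28.2059.
cos θ = (u·v)/(|u||v|) = -26.2907/(√57.9229·√28.2059) ≈ -0.6504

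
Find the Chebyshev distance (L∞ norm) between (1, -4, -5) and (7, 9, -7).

max(|x_i - y_i|) = max(|1 - 7|, |-4 - 9|, |-5 - (-7)|) = max(6, 13, 2) = 13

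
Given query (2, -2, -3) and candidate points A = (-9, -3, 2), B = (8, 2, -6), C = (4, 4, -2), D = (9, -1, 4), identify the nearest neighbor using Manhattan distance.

Distances: d(A) = 17, d(B) = 13, d(C) = 9, d(D) = 15. Nearest: C = (4, 4, -2) with distance 9.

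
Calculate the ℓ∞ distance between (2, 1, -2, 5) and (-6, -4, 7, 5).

max(|x_i - y_i|) = max(|2 - (-6)|, |1 - (-4)|, |-2 - 7|, |5 - 5|) = max(8, 5, 9, 0) = 9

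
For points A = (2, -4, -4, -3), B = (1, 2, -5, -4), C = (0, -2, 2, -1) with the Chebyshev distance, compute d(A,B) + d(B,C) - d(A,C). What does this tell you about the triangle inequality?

d(A,B) = max(1, 6, 1, 1) = 6, d(B,C) = max(1, 4, 7, 3) = 7, d(A,C) = max(2, 2, 6, 2) = 6.
d(A,B) + d(B,C) - d(A,C) = 6 + 7 - 6 = 13 - 6 = 7. This is ≥ 0, so the triangle inequality holds for these points.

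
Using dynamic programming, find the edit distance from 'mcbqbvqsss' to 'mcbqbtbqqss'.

Let D[i][j] be the edit distance between the first i characters of 'mcbqbvqsss' and the first j characters of 'mcbqbtbqqss', with D[i][0] = i, D[0][j] = j, and D[i][j] = D[i-1][j-1] if the characters match, else 1 + min(D[i-1][j], D[i][j-1], D[i-1][j-1]). Filling the table (rows: prefixes of 'mcbqbvqsss', columns: prefixes of 'mcbqbtbqqss'):
     ε  m  c  b  q  b  t  b  q  q  s  s
  ε  0  1  2  3  4  5  6  7  8  9 10 11
  m  1  0  1  2  3  4  5  6  7  8  9 10
  c  2  1  0  1  2  3  4  5  6  7  8  9
  b  3  2  1  0  1  2  3  4  5  6  7  8
  q  4  3  2  1  0  1  2  3  4  5  6  7
  b  5  4  3  2  1  0  1  2  3  4  5  6
  v  6  5  4  3  2  1  1  2  3  4  5  6
  q  7  6  5  4  3  2  2  2  2  3  4  5
  s  8  7  6  5  4  3  3  3  3  3  3  4
  s  9  8  7  6  5  4  4  4  4  4  3  3
  s 10  9  8  7  6  5  5  5  5  5  4  3
The bottom-right entry gives D[10][11] = 3, so no sequence of fewer than 3 edits works. Backtracking through the table gives one optimal edit sequence (3 edits):
  mcbqbvqsss → mcbqbtvqsss (ins t @6)
  mcbqbtvqsss → mcbqbtbqsss (sub v→b @7)
  mcbqbtbqsss → mcbqbtbqqss (sub s→q @9)
Edit distance = 3.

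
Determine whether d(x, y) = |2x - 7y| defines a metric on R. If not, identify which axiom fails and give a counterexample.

No. d fails symmetry: d(2, 9) = |2·2 - 7·9| = |-59| = 59, but d(9, 2) = |2·9 - 7·2| = |4| = 4. Since 59 ≠ 4, d(x,y) ≠ d(y,x) in general.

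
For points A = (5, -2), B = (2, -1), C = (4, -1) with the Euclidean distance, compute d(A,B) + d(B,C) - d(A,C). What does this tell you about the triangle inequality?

d(A,B) = √(3² + 1²) = √10 ≈ 3.1623, d(B,C) = √(2² + 0²) = √4 = 2, d(A,C) = √(1² + 1²) = √2 ≈ 1.4142.
d(A,B) + d(B,C) - d(A,C) = 3.1623 + 2 - 1.4142 = 5.1623 - 1.4142 = 3.7481 (to 4 decimal places). This is ≥ 0, so the triangle inequality holds for these points.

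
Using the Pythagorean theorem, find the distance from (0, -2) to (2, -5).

√(Σ(x_i - y_i)²) = √((0 - 2)² + (-2 - (-5))²)
= √((-2)² + 3²) = √(4 + 9) = √13 ≈ 3.6056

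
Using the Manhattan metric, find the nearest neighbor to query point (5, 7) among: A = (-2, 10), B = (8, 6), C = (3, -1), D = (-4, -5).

Distances: d(A) = 10, d(B) = 4, d(C) = 10, d(D) = 21. Nearest: B = (8, 6) with distance 4.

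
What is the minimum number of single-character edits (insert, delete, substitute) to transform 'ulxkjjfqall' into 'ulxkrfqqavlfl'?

Let D[i][j] be the edit distance between the first i characters of 'ulxkjjfqall' and the first j characters of 'ulxkrfqqavlfl', with D[i][0] = i, D[0][j] = j, and D[i][j] = D[i-1][j-1] if the characters match, else 1 + min(D[i-1][j], D[i][j-1], D[i-1][j-1]). Filling the table (rows: prefixes of 'ulxkjjfqall', columns: prefixes of 'ulxkrfqqavlfl'):
     ε  u  l  x  k  r  f  q  q  a  v  l  f  l
  ε  0  1  2  3  4  5  6  7  8  9 10 11 12 13
  u  1  0  1  2  3  4  5  6  7  8  9 10 11 12
  l  2  1  0  1  2  3  4  5  6  7  8  9 10 11
  x  3  2  1  0  1  2  3  4  5  6  7  8  9 10
  k  4  3  2  1  0  1  2  3  4  5  6  7  8  9
  j  5  4  3  2  1  1  2  3  4  5  6  7  8  9
  j  6  5  4  3  2  2  2  3  4  5  6  7  8  9
  f  7  6  5  4  3  3  2  3  4  5  6  7  7  8
  q  8  7  6  5  4  4  3  2  3  4  5  6  7  8
  a  9  8  7  6  5  5  4  3  3  3  4  5  6  7
  l 10  9  8  7  6  6  5  4  4  4  4  4  5  6
  l 11 10  9  8  7  7  6  5  5  5  5  4  5  5
The bottom-right entry gives D[11][13] = 5, so no sequence of fewer than 5 edits works. Backtracking through the table gives one optimal edit sequence (5 edits):
  ulxkjjfqall → ulxkrjfqall (sub j→r @5)
  ulxkrjfqall → ulxkrffqall (sub j→f @6)
  ulxkrffqall → ulxkrfqqall (sub f→q @7)
  ulxkrfqqall → ulxkrfqqavll (ins v @10)
  ulxkrfqqavll → ulxkrfqqavlfl (ins f @12)
Edit distance = 5.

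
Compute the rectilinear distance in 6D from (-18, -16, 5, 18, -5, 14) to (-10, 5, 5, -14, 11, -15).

Σ|x_i - y_i| = |-18 - (-10)| + |-16 - 5| + |5 - 5| + |18 - (-14)| + |-5 - 11| + |14 - (-15)| = 8 + 21 + 0 + 32 + 16 + 29 = 106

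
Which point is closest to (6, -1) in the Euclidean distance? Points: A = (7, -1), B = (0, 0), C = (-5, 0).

Distances: d(A) = 1, d(B) ≈ 6.0828, d(C) ≈ 11.0454. Nearest: A = (7, -1) with distance 1.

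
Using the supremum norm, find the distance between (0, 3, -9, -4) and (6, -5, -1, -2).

max(|x_i - y_i|) = max(|0 - 6|, |3 - (-5)|, |-9 - (-1)|, |-4 - (-2)|) = max(6, 8, 8, 2) = 8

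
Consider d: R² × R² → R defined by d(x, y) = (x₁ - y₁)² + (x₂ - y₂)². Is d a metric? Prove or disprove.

No. The squared Euclidean distance fails the triangle inequality. Counterexample: x = (0, 0), y = (1, 4), z = (2, 8). d(x,z) = 2² + 8² = 68, but d(x,y) + d(y,z) = (1² + 4²) + (1² + 4²) = 17 + 17 = 34. Since 68 > 34, the triangle inequality is violated. (Note: √d, the ordinary Euclidean distance, IS a metric.)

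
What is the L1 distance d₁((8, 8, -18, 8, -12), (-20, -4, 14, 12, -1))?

Σ|x_i - y_i| = |8 - (-20)| + |8 - (-4)| + |-18 - 14| + |8 - 12| + |-12 - (-1)| = 28 + 12 + 32 + 4 + 11 = 87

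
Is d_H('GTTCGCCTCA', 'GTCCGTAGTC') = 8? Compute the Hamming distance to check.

Differing positions: 3, 6, 7, 8, 9, 10. Hamming distance = 6, so the claim that d_H = 8 is false.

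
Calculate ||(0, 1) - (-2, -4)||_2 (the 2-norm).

(Σ|x_i - y_i|^2)^(1/2) = (|0 - (-2)|^2 + |1 - (-4)|^2)^(1/2)
= (2^2 + 5^2)^(1/2) = (4 + 25)^(1/2) = (29)^(1/2) ≈ 5.3852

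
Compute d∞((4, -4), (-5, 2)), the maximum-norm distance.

max(|x_i - y_i|) = max(|4 - (-5)|, |-4 - 2|) = max(9, 6) = 9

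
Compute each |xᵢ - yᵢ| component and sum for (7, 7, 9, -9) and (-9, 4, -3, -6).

Σ|x_i - y_i| = |7 - (-9)| + |7 - 4| + |9 - (-3)| + |-9 - (-6)| = 16 + 3 + 12 + 3 = 34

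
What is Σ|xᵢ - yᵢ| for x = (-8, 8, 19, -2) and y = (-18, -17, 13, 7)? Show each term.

Σ|x_i - y_i| = |-8 - (-18)| + |8 - (-17)| + |19 - 13| + |-2 - 7| = 10 + 25 + 6 + 9 = 50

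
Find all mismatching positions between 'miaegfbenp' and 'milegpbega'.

Differing positions: 3, 6, 9, 10. Hamming distance = 4.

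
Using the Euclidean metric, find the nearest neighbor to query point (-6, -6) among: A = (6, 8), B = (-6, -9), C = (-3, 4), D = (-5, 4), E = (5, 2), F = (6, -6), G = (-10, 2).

Distances: d(A) ≈ 18.4391, d(B) = 3, d(C) ≈ 10.4403, d(D) ≈ 10.0499, d(E) ≈ 13.6015, d(F) = 12, d(G) ≈ 8.9443. Nearest: B = (-6, -9) with distance 3.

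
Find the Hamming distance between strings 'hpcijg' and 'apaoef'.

Differing positions: 1, 3, 4, 5, 6. Hamming distance = 5.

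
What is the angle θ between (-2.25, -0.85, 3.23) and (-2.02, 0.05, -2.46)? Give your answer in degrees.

With u = (-2.25, -0.85, 3.23), v = (-2.02, 0.05, -2.46):
u·v = (-2.25)·(-2.02) + (-0.85)·0.05 + 3.23·(-2.46) = 4.545 + (-0.0425) + (-7.9458) = -3.4433.
|u| = √((-2.25)² + (-0.85)² + 3.23²) = √(5.0625 + 0.7225 + 10.4329) = √16.2179, |v| = √((-2.02)² + 0.05² + (-2.46)²) = √(4.0804 + 0.0025 + 6.0516) = √10.1345.
cos θ = (u·v)/(|u||v|) = -3.4433/(√16.2179·√10.1345) ≈ -0.268582
θ = arccos(-0.268582) ≈ 105.58°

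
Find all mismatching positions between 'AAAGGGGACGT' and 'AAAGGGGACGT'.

Differing positions: none. Hamming distance = 0.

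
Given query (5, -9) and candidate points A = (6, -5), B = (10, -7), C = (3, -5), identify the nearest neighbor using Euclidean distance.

Distances: d(A) ≈ 4.1231, d(B) ≈ 5.3852, d(C) ≈ 4.4721. Nearest: A = (6, -5) with distance 4.1231.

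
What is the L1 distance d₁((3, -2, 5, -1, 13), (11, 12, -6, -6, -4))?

Σ|x_i - y_i| = |3 - 11| + |-2 - 12| + |5 - (-6)| + |-1 - (-6)| + |13 - (-4)| = 8 + 14 + 11 + 5 + 17 = 55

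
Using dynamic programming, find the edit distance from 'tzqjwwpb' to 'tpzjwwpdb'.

Let D[i][j] be the edit distance between the first i characters of 'tzqjwwpb' and the first j characters of 'tpzjwwpdb', with D[i][0] = i, D[0][j] = j, and D[i][j] = D[i-1][j-1] if the characters match, else 1 + min(D[i-1][j], D[i][j-1], D[i-1][j-1]). Filling the table (rows: prefixes of 'tzqjwwpb', columns: prefixes of 'tpzjwwpdb'):
     ε  t  p  z  j  w  w  p  d  b
  ε  0  1  2  3  4  5  6  7  8  9
  t  1  0  1  2  3  4  5  6  7  8
  z  2  1  1  1  2  3  4  5  6  7
  q  3  2  2  2  2  3  4  5  6  7
  j  4  3  3  3  2  3  4  5  6  7
  w  5  4  4  4  3  2  3  4  5  6
  w  6  5  5  5  4  3  2  3  4  5
  p  7  6  5  6  5  4  3  2  3  4
  b  8  7  6  6  6  5  4  3  3  3
The bottom-right entry gives D[8][9] = 3, so no sequence of fewer than 3 edits works. Backtracking through the table gives one optimal edit sequence (3 edits):
  tzqjwwpb → tpqjwwpb (sub z→p @2)
  tpqjwwpb → tpzjwwpb (sub q→z @3)
  tpzjwwpb → tpzjwwpdb (ins d @8)
Edit distance = 3.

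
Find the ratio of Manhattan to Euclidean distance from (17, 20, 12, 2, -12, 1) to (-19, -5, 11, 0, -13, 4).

L1 = |17 - (-19)| + |20 - (-5)| + |12 - 11| + |2 - 0| + |-12 - (-13)| + |1 - 4| = 36 + 25 + 1 + 2 + 1 + 3 = 68
L2 = √(36² + 25² + 1² + 2² + 1² + 3²) = √1936 = 44
L1 ≥ L2 always (equality iff movement is along one axis); L1 > L2 here.
Ratio L1/L2 = 68/44 ≈ 1.5455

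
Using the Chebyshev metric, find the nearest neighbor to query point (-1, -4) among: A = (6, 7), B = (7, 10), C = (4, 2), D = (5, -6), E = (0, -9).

Distances: d(A) = 11, d(B) = 14, d(C) = 6, d(D) = 6, d(E) = 5. Nearest: E = (0, -9) with distance 5.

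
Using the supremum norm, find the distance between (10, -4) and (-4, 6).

max(|x_i - y_i|) = max(|10 - (-4)|, |-4 - 6|) = max(14, 10) = 14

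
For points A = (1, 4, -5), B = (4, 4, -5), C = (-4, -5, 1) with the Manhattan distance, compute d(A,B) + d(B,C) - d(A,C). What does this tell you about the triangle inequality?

d(A,B) = 3 + 0 + 0 = 3, d(B,C) = 8 + 9 + 6 = 23, d(A,C) = 5 + 9 + 6 = 20.
d(A,B) + d(B,C) - d(A,C) = 3 + 23 - 20 = 26 - 20 = 6. This is ≥ 0, so the triangle inequality holds for these points.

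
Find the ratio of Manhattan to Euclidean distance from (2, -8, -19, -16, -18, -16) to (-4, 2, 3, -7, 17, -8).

L1 = |2 - (-4)| + |-8 - 2| + |-19 - 3| + |-16 - (-7)| + |-18 - 17| + |-16 - (-8)| = 6 + 10 + 22 + 9 + 35 + 8 = 90
L2 = √(6² + 10² + 22² + 9² + 35² + 8²) = √1990 ≈ 44.6094
L1 ≥ L2 always (equality iff movement is along one axis); L1 > L2 here.
Ratio L1/L2 = 90/√1990 ≈ 2.0175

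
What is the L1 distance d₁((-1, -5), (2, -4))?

Σ|x_i - y_i| = |-1 - 2| + |-5 - (-4)| = 3 + 1 = 4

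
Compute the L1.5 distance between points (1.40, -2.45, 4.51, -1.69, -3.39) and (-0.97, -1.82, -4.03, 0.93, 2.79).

(Σ|x_i - y_i|^1.5)^(1/1.5) = (|1.4 - (-0.97)|^1.5 + |-2.45 - (-1.82)|^1.5 + |4.51 - (-4.03)|^1.5 + |-1.69 - 0.93|^1.5 + |-3.39 - 2.79|^1.5)^(1/1.5)
= (2.37^1.5 + 0.63^1.5 + 8.54^1.5 + 2.62^1.5 + 6.18^1.5)^(1/1.5) ≈ (3.6486 + 0.5 + 24.9567 + 4.2408 + 15.3632)^(1/1.5) = (48.7093)^(1/1.5) ≈ 13.3375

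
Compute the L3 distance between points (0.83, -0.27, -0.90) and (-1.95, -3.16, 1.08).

(Σ|x_i - y_i|^3)^(1/3) = (|0.83 - (-1.95)|^3 + |-0.27 - (-3.16)|^3 + |-0.9 - 1.08|^3)^(1/3)
= (2.78^3 + 2.89^3 + 1.98^3)^(1/3) ≈ (21.485 + 24.1376 + 7.7624)^(1/3) = (53.385)^(1/3) ≈ 3.7654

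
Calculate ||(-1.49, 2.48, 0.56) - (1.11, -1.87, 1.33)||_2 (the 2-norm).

(Σ|x_i - y_i|^2)^(1/2) = (|-1.49 - 1.11|^2 + |2.48 - (-1.87)|^2 + |0.56 - 1.33|^2)^(1/2)
= (2.6^2 + 4.35^2 + 0.77^2)^(1/2) = (6.76 + 18.9225 + 0.5929)^(1/2) = (26.2754)^(1/2) ≈ 5.126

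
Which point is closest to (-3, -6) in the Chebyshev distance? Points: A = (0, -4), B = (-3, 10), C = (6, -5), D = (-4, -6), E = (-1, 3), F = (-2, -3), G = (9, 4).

Distances: d(A) = 3, d(B) = 16, d(C) = 9, d(D) = 1, d(E) = 9, d(F) = 3, d(G) = 12. Nearest: D = (-4, -6) with distance 1.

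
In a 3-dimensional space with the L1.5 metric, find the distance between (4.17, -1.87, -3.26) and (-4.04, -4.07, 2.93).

(Σ|x_i - y_i|^1.5)^(1/1.5) = (|4.17 - (-4.04)|^1.5 + |-1.87 - (-4.07)|^1.5 + |-3.26 - 2.93|^1.5)^(1/1.5)
= (8.21^1.5 + 2.2^1.5 + 6.19^1.5)^(1/1.5) ≈ (23.5242 + 3.2631 + 15.4005)^(1/1.5) = (42.1878)^(1/1.5) ≈ 12.1188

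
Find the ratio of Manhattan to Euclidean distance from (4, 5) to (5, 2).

L1 = |4 - 5| + |5 - 2| = 1 + 3 = 4
L2 = √(1² + 3²) = √10 ≈ 3.1623
L1 ≥ L2 always (equality iff movement is along one axis); L1 > L2 here.
Ratio L1/L2 = 4/√10 ≈ 1.2649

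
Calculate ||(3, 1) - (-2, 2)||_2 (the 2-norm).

(Σ|x_i - y_i|^2)^(1/2) = (|3 - (-2)|^2 + |1 - 2|^2)^(1/2)
= (5^2 + 1^2)^(1/2) = (25 + 1)^(1/2) = (26)^(1/2) ≈ 5.099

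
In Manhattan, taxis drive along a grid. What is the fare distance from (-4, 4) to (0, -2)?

Σ|x_i - y_i| = |-4 - 0| + |4 - (-2)| = 4 + 6 = 10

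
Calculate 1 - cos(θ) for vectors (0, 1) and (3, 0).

With u = (0, 1), v = (3, 0):
u·v = 0·3 + 1·0 = 0 + 0 = 0.
|u| = √(0² + 1²) = √1, |v| = √(3² + 0²) = √9, so |u||v| = √(1·9) = √9 = 3.
cos θ = (u·v)/(|u||v|) = 0/3 = 0
Cosine distance = 1 - cos θ = 1 - 0 = 1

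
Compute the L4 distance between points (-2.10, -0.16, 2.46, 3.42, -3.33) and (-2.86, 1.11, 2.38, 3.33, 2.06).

(Σ|x_i - y_i|^4)^(1/4) = (|-2.1 - (-2.86)|^4 + |-0.16 - 1.11|^4 + |2.46 - 2.38|^4 + |3.42 - 3.33|^4 + |-3.33 - 2.06|^4)^(1/4)
= (0.76^4 + 1.27^4 + 0.08^4 + 0.09^4 + 5.39^4)^(1/4) ≈ (0.3336 + 2.6014 + 0 + 0.0001 + 844.0245)^(1/4) = (846.9596)^(1/4) ≈ 5.3947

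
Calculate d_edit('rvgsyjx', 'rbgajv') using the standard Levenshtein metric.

Let D[i][j] be the edit distance between the first i characters of 'rvgsyjx' and the first j characters of 'rbgajv', with D[i][0] = i, D[0][j] = j, and D[i][j] = D[i-1][j-1] if the characters match, else 1 + min(D[i-1][j], D[i][j-1], D[i-1][j-1]). Filling the table (rows: prefixes of 'rvgsyjx', columns: prefixes of 'rbgajv'):
     ε  r  b  g  a  j  v
  ε  0  1  2  3  4  5  6
  r  1  0  1  2  3  4  5
  v  2  1  1  2  3  4  4
  g  3  2  2  1  2  3  4
  s  4  3  3  2  2  3  4
  y  5  4  4  3  3  3  4
  j  6  5  5  4  4  3  4
  x  7  6  6  5  5  4  4
The bottom-right entry gives D[7][6] = 4, so no sequence of fewer than 4 edits works. Backtracking through the table gives one optimal edit sequence (4 edits):
  rvgsyjx → rbgsyjx (sub v→b @2)
  rbgsyjx → rbgyjx (del s @4)
  rbgyjx → rbgajx (sub y→a @4)
  rbgajx → rbgajv (sub x→v @6)
Edit distance = 4.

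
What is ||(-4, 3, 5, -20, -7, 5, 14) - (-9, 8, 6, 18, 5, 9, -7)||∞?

max(|x_i - y_i|) = max(|-4 - (-9)|, |3 - 8|, |5 - 6|, |-20 - 18|, |-7 - 5|, |5 - 9|, |14 - (-7)|) = max(5, 5, 1, 38, 12, 4, 21) = 38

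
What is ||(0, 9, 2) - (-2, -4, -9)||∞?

max(|x_i - y_i|) = max(|0 - (-2)|, |9 - (-4)|, |2 - (-9)|) = max(2, 13, 11) = 13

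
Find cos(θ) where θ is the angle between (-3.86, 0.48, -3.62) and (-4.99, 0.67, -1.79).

With u = (-3.86, 0.48, -3.62), v = (-4.99, 0.67, -1.79):
u·v = (-3.86)·(-4.99) + 0.48·0.67 + (-3.62)·(-1.79) = 19.2614 + 0.3216 + 6.4798 = 26.0628.
|u| = √((-3.86)² + 0.48² + (-3.62)²) = √(14.8996 + 0.2304 + 13.1044) = √28.2344, |v| = √((-4.99)² + 0.67² + (-1.79)²) = √(24.9001 + 0.4489 + 3.2041) = √28.5531.
cos θ = (u·v)/(|u||v|) = 26.0628/(√28.2344·√28.5531) ≈ 0.9179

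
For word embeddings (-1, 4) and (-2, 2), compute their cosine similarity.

With u = (-1, 4), v = (-2, 2):
u·v = (-1)·(-2) + 4·2 = 2 + 8 = 10.
|u| = √((-1)² + 4²) = √17, |v| = √((-2)² + 2²) = √8, so |u||v| = √(17·8) = √136.
cos θ = (u·v)/(|u||v|) = 10/√136 ≈ 0.8575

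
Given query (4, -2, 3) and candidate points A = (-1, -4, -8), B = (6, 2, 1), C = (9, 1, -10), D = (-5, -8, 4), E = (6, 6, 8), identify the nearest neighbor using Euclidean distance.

Distances: d(A) ≈ 12.2474, d(B) ≈ 4.899, d(C) ≈ 14.2478, d(D) ≈ 10.8628, d(E) ≈ 9.6437. Nearest: B = (6, 2, 1) with distance 4.899.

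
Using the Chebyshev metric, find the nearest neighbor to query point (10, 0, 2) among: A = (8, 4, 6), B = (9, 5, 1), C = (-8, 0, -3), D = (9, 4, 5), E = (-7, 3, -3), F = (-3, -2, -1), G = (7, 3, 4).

Distances: d(A) = 4, d(B) = 5, d(C) = 18, d(D) = 4, d(E) = 17, d(F) = 13, d(G) = 3. Nearest: G = (7, 3, 4) with distance 3.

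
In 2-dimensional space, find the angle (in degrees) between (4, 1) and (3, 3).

With u = (4, 1), v = (3, 3):
u·v = 4·3 + 1·3 = 12 + 3 = 15.
|u| = √(4² + 1²) = √17, |v| = √(3² + 3²) = √18, so |u||v| = √(17·18) = √306.
cos θ = (u·v)/(|u||v|) = 15/√306 ≈ 0.857493
θ = arccos(0.857493) ≈ 30.96°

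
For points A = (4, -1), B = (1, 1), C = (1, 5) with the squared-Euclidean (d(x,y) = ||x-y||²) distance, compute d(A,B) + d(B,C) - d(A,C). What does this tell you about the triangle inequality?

d(A,B) = 3² + 2² = 13, d(B,C) = 0² + 4² = 16, d(A,C) = 3² + 6² = 45.
d(A,B) + d(B,C) - d(A,C) = 13 + 16 - 45 = 29 - 45 = -16. This is < 0, so the triangle inequality FAILS for these points (squared-Euclidean is not a metric).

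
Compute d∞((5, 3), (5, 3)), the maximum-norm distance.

max(|x_i - y_i|) = max(|5 - 5|, |3 - 3|) = max(0, 0) = 0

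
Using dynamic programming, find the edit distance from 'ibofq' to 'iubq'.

Let D[i][j] be the edit distance between the first i characters of 'ibofq' and the first j characters of 'iubq', with D[i][0] = i, D[0][j] = j, and D[i][j] = D[i-1][j-1] if the characters match, else 1 + min(D[i-1][j], D[i][j-1], D[i-1][j-1]). Filling the table (rows: prefixes of 'ibofq', columns: prefixes of 'iubq'):
     ε  i  u  b  q
  ε  0  1  2  3  4
  i  1  0  1  2  3
  b  2  1  1  1  2
  o  3  2  2  2  2
  f  4  3  3  3  3
  q  5  4  4  4  3
The bottom-right entry gives D[5][4] = 3, so no sequence of fewer than 3 edits works. Backtracking through the table gives one optimal edit sequence (3 edits):
  ibofq → iofq (del b @2)
  iofq → iufq (sub o→u @2)
  iufq → iubq (sub f→b @3)
Edit distance = 3.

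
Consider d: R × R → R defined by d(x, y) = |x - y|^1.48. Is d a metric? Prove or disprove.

No. d(x,y) = |x-y|^1.48 fails the triangle inequality since p = 1.48 > 1. Counterexample: x = 4, y = 13, z = 15. d(x,z) = |4 - 15|^1.48 = 11^1.48 ≈ 34.7745, but d(x,y) + d(y,z) = 9^1.48 + 2^1.48 ≈ 25.8392 + 2.7895 = 28.6287. Since 34.7745 > 28.6287, the triangle inequality is violated.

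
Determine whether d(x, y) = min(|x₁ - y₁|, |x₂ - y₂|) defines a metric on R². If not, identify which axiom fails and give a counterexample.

No. d fails identity of indiscernibles: take x = (-3, 0) and y = (-3, 7). Then d(x,y) = min(|-3 - (-3)|, |0 - 7|) = min(0, 7) = 0, yet x ≠ y.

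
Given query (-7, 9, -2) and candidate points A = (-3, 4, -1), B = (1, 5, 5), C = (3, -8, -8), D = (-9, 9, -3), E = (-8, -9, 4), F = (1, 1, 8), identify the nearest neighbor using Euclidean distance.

Distances: d(A) ≈ 6.4807, d(B) ≈ 11.3578, d(C) ≈ 20.6155, d(D) ≈ 2.2361, d(E) = 19, d(F) ≈ 15.0997. Nearest: D = (-9, 9, -3) with distance 2.2361.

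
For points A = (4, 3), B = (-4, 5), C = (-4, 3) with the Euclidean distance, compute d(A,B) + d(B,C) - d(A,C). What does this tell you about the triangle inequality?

d(A,B) = √(8² + 2²) = √68 ≈ 8.2462, d(B,C) = √(0² + 2²) = √4 = 2, d(A,C) = √(8² + 0²) = √64 = 8.
d(A,B) + d(B,C) - d(A,C) = 8.2462 + 2 - 8 = 10.2462 - 8 = 2.2462 (to 4 decimal places). This is ≥ 0, so the triangle inequality holds for these points.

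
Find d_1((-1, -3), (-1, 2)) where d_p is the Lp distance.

Σ|x_i - y_i| = |-1 - (-1)| + |-3 - 2| = 0 + 5 = 5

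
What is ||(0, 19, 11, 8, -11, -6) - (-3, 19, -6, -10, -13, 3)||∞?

max(|x_i - y_i|) = max(|0 - (-3)|, |19 - 19|, |11 - (-6)|, |8 - (-10)|, |-11 - (-13)|, |-6 - 3|) = max(3, 0, 17, 18, 2, 9) = 18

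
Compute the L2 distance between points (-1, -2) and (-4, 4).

(Σ|x_i - y_i|^2)^(1/2) = (|-1 - (-4)|^2 + |-2 - 4|^2)^(1/2)
= (3^2 + 6^2)^(1/2) = (9 + 36)^(1/2) = (45)^(1/2) ≈ 6.7082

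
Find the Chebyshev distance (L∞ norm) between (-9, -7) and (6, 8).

max(|x_i - y_i|) = max(|-9 - 6|, |-7 - 8|) = max(15, 15) = 15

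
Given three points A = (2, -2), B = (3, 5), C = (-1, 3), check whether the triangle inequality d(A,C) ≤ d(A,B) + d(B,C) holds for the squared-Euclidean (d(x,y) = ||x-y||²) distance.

d(A,B) = 1² + 7² = 50, d(B,C) = 4² + 2² = 20, d(A,C) = 3² + 5² = 34.
d(A,C) = 34 ≤ 50 + 20 = 70. Triangle inequality is satisfied.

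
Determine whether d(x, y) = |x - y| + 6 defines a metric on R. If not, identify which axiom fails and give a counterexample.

No. d fails identity of indiscernibles (specifically d(x,x) = 0): d(4, 4) = |4 - 4| + 6 = 0 + 6 = 6 ≠ 0.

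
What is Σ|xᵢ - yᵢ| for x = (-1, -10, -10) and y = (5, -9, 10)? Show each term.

Σ|x_i - y_i| = |-1 - 5| + |-10 - (-9)| + |-10 - 10| = 6 + 1 + 20 = 27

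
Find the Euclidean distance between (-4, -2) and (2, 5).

√(Σ(x_i - y_i)²) = √((-4 - 2)² + (-2 - 5)²)
= √((-6)² + (-7)²) = √(36 + 49) = √85 ≈ 9.2195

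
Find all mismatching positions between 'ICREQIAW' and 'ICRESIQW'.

Differing positions: 5, 7. Hamming distance = 2.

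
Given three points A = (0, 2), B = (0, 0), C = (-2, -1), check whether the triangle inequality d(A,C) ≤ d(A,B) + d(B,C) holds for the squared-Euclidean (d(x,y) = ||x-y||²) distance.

d(A,B) = 0² + 2² = 4, d(B,C) = 2² + 1² = 5, d(A,C) = 2² + 3² = 13.
d(A,C) = 13 > 4 + 5 = 9. Triangle inequality is VIOLATED. (Squared-Euclidean is not a metric — this is a counterexample.)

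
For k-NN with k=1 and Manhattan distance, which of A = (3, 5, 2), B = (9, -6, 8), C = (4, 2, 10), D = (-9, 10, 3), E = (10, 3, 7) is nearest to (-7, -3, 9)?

Distances: d(A) = 25, d(B) = 20, d(C) = 17, d(D) = 21, d(E) = 25. Nearest: C = (4, 2, 10) with distance 17.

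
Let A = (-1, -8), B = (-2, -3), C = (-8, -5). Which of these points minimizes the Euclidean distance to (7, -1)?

Distances: d(A) ≈ 10.6301, d(B) ≈ 9.2195, d(C) ≈ 15.5242. Nearest: B = (-2, -3) with distance 9.2195.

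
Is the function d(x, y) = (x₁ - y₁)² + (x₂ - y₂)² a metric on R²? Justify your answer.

No. The squared Euclidean distance fails the triangle inequality. Counterexample: x = (0, 0), y = (5, 2), z = (10, 4). d(x,z) = 10² + 4² = 116, but d(x,y) + d(y,z) = (5² + 2²) + (5² + 2²) = 29 + 29 = 58. Since 116 > 58, the triangle inequality is violated. (Note: √d, the ordinary Euclidean distance, IS a metric.)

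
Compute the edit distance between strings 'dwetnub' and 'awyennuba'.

Let D[i][j] be the edit distance between the first i characters of 'dwetnub' and the first j characters of 'awyennuba', with D[i][0] = i, D[0][j] = j, and D[i][j] = D[i-1][j-1] if the characters match, else 1 + min(D[i-1][j], D[i][j-1], D[i-1][j-1]). Filling the table (rows: prefixes of 'dwetnub', columns: prefixes of 'awyennuba'):
     ε  a  w  y  e  n  n  u  b  a
  ε  0  1  2  3  4  5  6  7  8  9
  d  1  1  2  3  4  5  6  7  8  9
  w  2  2  1  2  3  4  5  6  7  8
  e  3  3  2  2  2  3  4  5  6  7
  t  4  4  3  3  3  3  4  5  6  7
  n  5  5  4  4  4  3  3  4  5  6
  u  6  6  5  5  5  4  4  3  4  5
  b  7  7  6  6  6  5  5  4  3  4
The bottom-right entry gives D[7][9] = 4, so no sequence of fewer than 4 edits works. Backtracking through the table gives one optimal edit sequence (4 edits):
  dwetnub → awetnub (sub d→a @1)
  awetnub → awyetnub (ins y @3)
  awyetnub → awyennub (sub t→n @5)
  awyennub → awyennuba (ins a @9)
Edit distance = 4.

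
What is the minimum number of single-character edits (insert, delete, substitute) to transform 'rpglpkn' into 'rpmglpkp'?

Let D[i][j] be the edit distance between the first i characters of 'rpglpkn' and the first j characters of 'rpmglpkp', with D[i][0] = i, D[0][j] = j, and D[i][j] = D[i-1][j-1] if the characters match, else 1 + min(D[i-1][j], D[i][j-1], D[i-1][j-1]). Filling the table (rows: prefixes of 'rpglpkn', columns: prefixes of 'rpmglpkp'):
     ε  r  p  m  g  l  p  k  p
  ε  0  1  2  3  4  5  6  7  8
  r  1  0  1  2  3  4  5  6  7
  p  2  1  0  1  2  3  4  5  6
  g  3  2  1  1  1  2  3  4  5
  l  4  3  2  2  2  1  2  3  4
  p  5  4  3  3  3  2  1  2  3
  k  6  5  4  4  4  3  2  1  2
  n  7  6  5  5  5  4  3  2  2
The bottom-right entry gives D[7][8] = 2, so no sequence of fewer than 2 edits works. Backtracking through the table gives one optimal edit sequence (2 edits):
  rpglpkn → rpmglpkn (ins m @3)
  rpmglpkn → rpmglpkp (sub n→p @8)
Edit distance = 2.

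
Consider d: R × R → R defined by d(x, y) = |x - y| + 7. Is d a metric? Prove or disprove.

No. d fails identity of indiscernibles (specifically d(x,x) = 0): d(-3, -3) = |-3 - (-3)| + 7 = 0 + 7 = 7 ≠ 0.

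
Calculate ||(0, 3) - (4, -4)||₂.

√(Σ(x_i - y_i)²) = √((0 - 4)² + (3 - (-4))²)
= √((-4)² + 7²) = √(16 + 49) = √65 ≈ 8.0623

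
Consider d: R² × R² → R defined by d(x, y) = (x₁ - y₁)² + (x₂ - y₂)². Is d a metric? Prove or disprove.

No. The squared Euclidean distance fails the triangle inequality. Counterexample: x = (0, 0), y = (3, 2), z = (6, 4). d(x,z) = 6² + 4² = 52, but d(x,y) + d(y,z) = (3² + 2²) + (3² + 2²) = 13 + 13 = 26. Since 52 > 26, the triangle inequality is violated. (Note: √d, the ordinary Euclidean distance, IS a metric.)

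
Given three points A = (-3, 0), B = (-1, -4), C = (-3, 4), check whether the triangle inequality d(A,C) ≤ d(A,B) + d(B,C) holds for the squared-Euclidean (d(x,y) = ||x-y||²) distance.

d(A,B) = 2² + 4² = 20, d(B,C) = 2² + 8² = 68, d(A,C) = 0² + 4² = 16.
d(A,C) = 16 ≤ 20 + 68 = 88. Triangle inequality is satisfied.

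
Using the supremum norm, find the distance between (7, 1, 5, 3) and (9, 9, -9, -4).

max(|x_i - y_i|) = max(|7 - 9|, |1 - 9|, |5 - (-9)|, |3 - (-4)|) = max(2, 8, 14, 7) = 14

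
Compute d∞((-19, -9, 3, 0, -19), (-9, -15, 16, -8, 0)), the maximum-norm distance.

max(|x_i - y_i|) = max(|-19 - (-9)|, |-9 - (-15)|, |3 - 16|, |0 - (-8)|, |-19 - 0|) = max(10, 6, 13, 8, 19) = 19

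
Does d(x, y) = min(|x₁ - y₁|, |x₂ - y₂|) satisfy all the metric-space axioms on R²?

No. d fails identity of indiscernibles: take x = (2, 0) and y = (2, 4). Then d(x,y) = min(|2 - 2|, |0 - 4|) = min(0, 4) = 0, yet x ≠ y.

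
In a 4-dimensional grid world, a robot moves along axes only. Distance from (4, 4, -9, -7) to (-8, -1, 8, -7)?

Σ|x_i - y_i| = |4 - (-8)| + |4 - (-1)| + |-9 - 8| + |-7 - (-7)| = 12 + 5 + 17 + 0 = 34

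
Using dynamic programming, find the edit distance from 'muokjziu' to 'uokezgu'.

Let D[i][j] be the edit distance between the first i characters of 'muokjziu' and the first j characters of 'uokezgu', with D[i][0] = i, D[0][j] = j, and D[i][j] = D[i-1][j-1] if the characters match, else 1 + min(D[i-1][j], D[i][j-1], D[i-1][j-1]). Filling the table (rows: prefixes of 'muokjziu', columns: prefixes of 'uokezgu'):
     ε  u  o  k  e  z  g  u
  ε  0  1  2  3  4  5  6  7
  m  1  1  2  3  4  5  6  7
  u  2  1  2  3  4  5  6  6
  o  3  2  1  2  3  4  5  6
  k  4  3  2  1  2  3  4  5
  j  5  4  3  2  2  3  4  5
  z  6  5  4  3  3  2  3  4
  i  7  6  5  4  4  3  3  4
  u  8  7  6  5  5  4  4  3
The bottom-right entry gives D[8][7] = 3, so no sequence of fewer than 3 edits works. Backtracking through the table gives one optimal edit sequence (3 edits):
  muokjziu → uokjziu (del m @1)
  uokjziu → uokeziu (sub j→e @4)
  uokeziu → uokezgu (sub i→g @6)
Edit distance = 3.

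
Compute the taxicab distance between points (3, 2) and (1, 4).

Σ|x_i - y_i| = |3 - 1| + |2 - 4| = 2 + 2 = 4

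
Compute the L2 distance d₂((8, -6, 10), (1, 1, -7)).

√(Σ(x_i - y_i)²) = √((8 - 1)² + (-6 - 1)² + (10 - (-7))²)
= √(7² + (-7)² + 17²) = √(49 + 49 + 289) = √387 ≈ 19.6723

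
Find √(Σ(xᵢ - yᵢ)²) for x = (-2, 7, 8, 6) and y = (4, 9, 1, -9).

√(Σ(x_i - y_i)²) = √((-2 - 4)² + (7 - 9)² + (8 - 1)² + (6 - (-9))²)
= √((-6)² + (-2)² + 7² + 15²) = √(36 + 4 + 49 + 225) = √314 ≈ 17.72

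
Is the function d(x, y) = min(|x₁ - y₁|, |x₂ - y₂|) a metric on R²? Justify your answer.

No. d fails identity of indiscernibles: take x = (0, 0) and y = (0, 4). Then d(x,y) = min(|0 - 0|, |0 - 4|) = min(0, 4) = 0, yet x ≠ y.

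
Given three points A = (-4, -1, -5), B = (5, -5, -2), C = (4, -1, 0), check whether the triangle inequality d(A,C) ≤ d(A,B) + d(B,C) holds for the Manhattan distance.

d(A,B) = 9 + 4 + 3 = 16, d(B,C) = 1 + 4 + 2 = 7, d(A,C) = 8 + 0 + 5 = 13.
d(A,C) = 13 ≤ 16 + 7 = 23. Triangle inequality is satisfied.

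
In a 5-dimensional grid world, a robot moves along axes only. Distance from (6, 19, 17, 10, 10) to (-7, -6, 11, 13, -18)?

Σ|x_i - y_i| = |6 - (-7)| + |19 - (-6)| + |17 - 11| + |10 - 13| + |10 - (-18)| = 13 + 25 + 6 + 3 + 28 = 75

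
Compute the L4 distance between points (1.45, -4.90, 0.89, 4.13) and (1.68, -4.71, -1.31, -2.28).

(Σ|x_i - y_i|^4)^(1/4) = (|1.45 - 1.68|^4 + |-4.9 - (-4.71)|^4 + |0.89 - (-1.31)|^4 + |4.13 - (-2.28)|^4)^(1/4)
= (0.23^4 + 0.19^4 + 2.2^4 + 6.41^4)^(1/4) ≈ (0.0028 + 0.0013 + 23.4256 + 1688.232)^(1/4) = (1711.6617)^(1/4) ≈ 6.4321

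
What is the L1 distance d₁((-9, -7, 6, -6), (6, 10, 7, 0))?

Σ|x_i - y_i| = |-9 - 6| + |-7 - 10| + |6 - 7| + |-6 - 0| = 15 + 17 + 1 + 6 = 39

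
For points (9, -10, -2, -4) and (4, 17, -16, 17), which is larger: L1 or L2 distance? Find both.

L1 = |9 - 4| + |-10 - 17| + |-2 - (-16)| + |-4 - 17| = 5 + 27 + 14 + 21 = 67
L2 = √(5² + 27² + 14² + 21²) = √1391 ≈ 37.2961
L1 ≥ L2 always (equality iff movement is along one axis); L1 > L2 here.
Ratio L1/L2 = 67/√1391 ≈ 1.7964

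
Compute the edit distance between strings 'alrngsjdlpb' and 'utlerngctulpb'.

Let D[i][j] be the edit distance between the first i characters of 'alrngsjdlpb' and the first j characters of 'utlerngctulpb', with D[i][0] = i, D[0][j] = j, and D[i][j] = D[i-1][j-1] if the characters match, else 1 + min(D[i-1][j], D[i][j-1], D[i-1][j-1]). Filling the table (rows: prefixes of 'alrngsjdlpb', columns: prefixes of 'utlerngctulpb'):
     ε  u  t  l  e  r  n  g  c  t  u  l  p  b
  ε  0  1  2  3  4  5  6  7  8  9 10 11 12 13
  a  1  1  2  3  4  5  6  7  8  9 10 11 12 13
  l  2  2  2  2  3  4  5  6  7  8  9 10 11 12
  r  3  3  3  3  3  3  4  5  6  7  8  9 10 11
  n  4  4  4  4  4  4  3  4  5  6  7  8  9 10
  g  5  5  5  5  5  5  4  3  4  5  6  7  8  9
  s  6  6  6  6  6  6  5  4  4  5  6  7  8  9
  j  7  7  7  7  7  7  6  5  5  5  6  7  8  9
  d  8  8  8  8  8  8  7  6  6  6  6  7  8  9
  l  9  9  9  8  9  9  8  7  7  7  7  6  7  8
  p 10 10 10  9  9 10  9  8  8  8  8  7  6  7
  b 11 11 11 10 10 10 10  9  9  9  9  8  7  6
The bottom-right entry gives D[11][13] = 6, so no sequence of fewer than 6 edits works. Backtracking through the table gives one optimal edit sequence (6 edits):
  alrngsjdlpb → ualrngsjdlpb (ins u @1)
  ualrngsjdlpb → utlrngsjdlpb (sub a→t @2)
  utlrngsjdlpb → utlerngsjdlpb (ins e @4)
  utlerngsjdlpb → utlerngcjdlpb (sub s→c @8)
  utlerngcjdlpb → utlerngctdlpb (sub j→t @9)
  utlerngctdlpb → utlerngctulpb (sub d→u @10)
Edit distance = 6.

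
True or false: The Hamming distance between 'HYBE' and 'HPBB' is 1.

Differing positions: 2, 4. Hamming distance = 2, so the claim that d_H = 1 is false.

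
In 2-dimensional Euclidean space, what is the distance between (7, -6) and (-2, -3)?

√(Σ(x_i - y_i)²) = √((7 - (-2))² + (-6 - (-3))²)
= √(9² + (-3)²) = √(81 + 9) = √90 ≈ 9.4868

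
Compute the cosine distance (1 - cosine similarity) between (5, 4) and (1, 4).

With u = (5, 4), v = (1, 4):
u·v = 5·1 + 4·4 = 5 + 16 = 21.
|u| = √(5² + 4²) = √41, |v| = √(1² + 4²) = √17, so |u||v| = √(41·17) = √697.
cos θ = (u·v)/(|u||v|) = 21/√697 ≈ 0.7954
Cosine distance = 1 - cos θ ≈ 1 - 0.7954 = 0.2046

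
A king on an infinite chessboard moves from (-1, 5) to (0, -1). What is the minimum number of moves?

max(|x_i - y_i|) = max(|-1 - 0|, |5 - (-1)|) = max(1, 6) = 6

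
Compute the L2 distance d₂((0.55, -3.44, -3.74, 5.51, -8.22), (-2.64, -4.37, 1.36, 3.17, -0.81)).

√(Σ(x_i - y_i)²) = √((0.55 - (-2.64))² + (-3.44 - (-4.37))² + (-3.74 - 1.36)² + (5.51 - 3.17)² + (-8.22 - (-0.81))²)
= √(3.19² + 0.93² + (-5.1)² + 2.34² + (-7.41)²) = √(10.1761 + 0.8649 + 26.01 + 5.4756 + 54.9081) = √97.4347 ≈ 9.8709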